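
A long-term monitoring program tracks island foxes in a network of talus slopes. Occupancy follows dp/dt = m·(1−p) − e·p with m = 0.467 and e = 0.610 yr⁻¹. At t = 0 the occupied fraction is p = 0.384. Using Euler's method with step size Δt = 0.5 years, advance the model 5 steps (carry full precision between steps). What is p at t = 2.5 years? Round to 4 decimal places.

Update rule: p ← p + [m·(1−p) − e·p]·Δt with Δt = 0.5.
  1  |  dp/dt·Δt = +0.026716  |  p_1 = 0.410716
  2  |  dp/dt·Δt = +0.012329  |  p_2 = 0.423045
  3  |  dp/dt·Δt = +0.005690  |  p_3 = 0.428735
  4  |  dp/dt·Δt = +0.002626  |  p_4 = 0.431361
  5  |  dp/dt·Δt = +0.001212  |  p_5 = 0.432573

0.4326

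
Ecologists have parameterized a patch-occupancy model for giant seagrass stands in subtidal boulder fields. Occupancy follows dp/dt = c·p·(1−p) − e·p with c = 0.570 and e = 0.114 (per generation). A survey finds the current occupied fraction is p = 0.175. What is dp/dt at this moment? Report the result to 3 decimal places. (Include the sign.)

0.062

Colonization term: c·p·(1−p) = 0.570×0.175×0.8250 = 0.08229.
Extinction term: e·p = 0.01995.
dp/dt = 0.08229 − 0.01995 = 0.06234.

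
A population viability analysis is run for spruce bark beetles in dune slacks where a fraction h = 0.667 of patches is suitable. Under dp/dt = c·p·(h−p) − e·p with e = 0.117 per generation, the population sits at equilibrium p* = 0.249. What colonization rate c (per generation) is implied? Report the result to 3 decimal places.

At equilibrium c(h−p*) = e, so c = e/(h−p*).
c = 0.117/(0.667 − 0.249) = 0.117/0.4180 = 0.2799.

0.280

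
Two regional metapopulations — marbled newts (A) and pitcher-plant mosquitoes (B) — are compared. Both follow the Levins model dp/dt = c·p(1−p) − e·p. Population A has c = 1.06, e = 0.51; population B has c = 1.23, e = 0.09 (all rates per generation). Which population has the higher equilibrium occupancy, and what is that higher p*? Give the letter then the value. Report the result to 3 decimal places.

B, 0.927

A: p*_A = 1 − 0.51/1.06 = 0.5189.
B: p*_B = 1 − 0.09/1.23 = 0.9268.
B is higher at 0.9268.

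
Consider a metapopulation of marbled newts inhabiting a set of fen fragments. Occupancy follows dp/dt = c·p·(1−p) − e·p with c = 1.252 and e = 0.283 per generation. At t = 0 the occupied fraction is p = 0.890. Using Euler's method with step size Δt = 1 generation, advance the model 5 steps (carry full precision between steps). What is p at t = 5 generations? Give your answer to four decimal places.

Update rule: p ← p + [c·p·(1−p) − e·p]·Δt with Δt = 1.
p: 0.89000 → 0.76070  (Δp = -0.12930)
p: 0.76070 → 0.77333  (Δp = +0.01263)
p: 0.77333 → 0.77394  (Δp = +0.00061)
p: 0.77394 → 0.77396  (Δp = +0.00002)
p: 0.77396 → 0.77396  (Δp = +0.00000)

0.7740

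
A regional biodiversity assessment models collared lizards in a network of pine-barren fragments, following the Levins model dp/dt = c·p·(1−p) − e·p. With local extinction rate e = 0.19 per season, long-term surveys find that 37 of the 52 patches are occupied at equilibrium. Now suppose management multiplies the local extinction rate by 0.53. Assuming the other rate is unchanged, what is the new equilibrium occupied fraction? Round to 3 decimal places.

0.847

Observed p* = 37/52 = 0.71154.
Balance c(1−p*) = e gives c = e/(1 − 0.71154) = 0.19/0.28846 = 0.65867.
New p* = 1 − e/c = 1 − 0.10070/0.65867 = 0.84712.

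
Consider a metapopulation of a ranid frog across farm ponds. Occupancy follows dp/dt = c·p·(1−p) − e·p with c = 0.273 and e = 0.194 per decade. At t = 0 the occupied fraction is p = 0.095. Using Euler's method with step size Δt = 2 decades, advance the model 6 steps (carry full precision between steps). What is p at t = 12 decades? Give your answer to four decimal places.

Update rule: p ← p + [c·p·(1−p) − e·p]·Δt with Δt = 2.
p: 0.09500 → 0.10508  (Δp = +0.01008)
p: 0.10508 → 0.11566  (Δp = +0.01057)
p: 0.11566 → 0.12663  (Δp = +0.01097)
p: 0.12663 → 0.13788  (Δp = +0.01125)
p: 0.13788 → 0.14928  (Δp = +0.01141)
p: 0.14928 → 0.16070  (Δp = +0.01142)

0.1607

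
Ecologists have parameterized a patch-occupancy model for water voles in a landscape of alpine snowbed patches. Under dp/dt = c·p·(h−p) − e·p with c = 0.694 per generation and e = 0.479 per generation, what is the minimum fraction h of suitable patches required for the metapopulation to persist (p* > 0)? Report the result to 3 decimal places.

p* = h − e/c is positive only when h > e/c.
h_min = e/c = 0.479/0.694 = 0.6902.

0.690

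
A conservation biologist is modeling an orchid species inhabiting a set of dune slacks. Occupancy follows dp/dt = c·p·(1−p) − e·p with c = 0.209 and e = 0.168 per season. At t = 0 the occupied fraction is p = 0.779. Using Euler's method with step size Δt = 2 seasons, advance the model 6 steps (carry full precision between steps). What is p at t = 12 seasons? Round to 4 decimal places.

0.3335

Update rule: p ← p + [c·p·(1−p) − e·p]·Δt with Δt = 2.
  1  |  dp/dt·Δt = -0.189782  |  p_1 = 0.589218
  2  |  dp/dt·Δt = -0.096805  |  p_2 = 0.492414
  3  |  dp/dt·Δt = -0.060975  |  p_3 = 0.431439
  4  |  dp/dt·Δt = -0.042428  |  p_4 = 0.389010
  5  |  dp/dt·Δt = -0.031357  |  p_5 = 0.357654
  6  |  dp/dt·Δt = -0.024141  |  p_6 = 0.333512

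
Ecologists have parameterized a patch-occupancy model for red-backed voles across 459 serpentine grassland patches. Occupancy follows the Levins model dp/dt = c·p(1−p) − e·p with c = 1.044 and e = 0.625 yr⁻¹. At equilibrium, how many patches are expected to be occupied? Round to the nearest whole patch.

184

p* = 1 − e/c = 1 − 0.625/1.044 = 0.4013.
Expected occupied patches = N × p* = 459 × 0.4013 = 184.22 ≈ 184.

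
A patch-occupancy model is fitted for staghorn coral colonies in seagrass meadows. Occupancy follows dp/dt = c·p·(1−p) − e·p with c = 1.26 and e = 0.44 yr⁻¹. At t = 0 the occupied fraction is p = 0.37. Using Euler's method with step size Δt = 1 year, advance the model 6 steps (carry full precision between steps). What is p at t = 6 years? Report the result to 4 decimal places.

Update rule: p ← p + [c·p·(1−p) − e·p]·Δt with Δt = 1.
  1  |  dp/dt·Δt = +0.130906  |  p_1 = 0.500906
  2  |  dp/dt·Δt = +0.094600  |  p_2 = 0.595506
  3  |  dp/dt·Δt = +0.041484  |  p_3 = 0.636991
  4  |  dp/dt·Δt = +0.011079  |  p_4 = 0.648069
  5  |  dp/dt·Δt = +0.002225  |  p_5 = 0.650294
  6  |  dp/dt·Δt = +0.000410  |  p_6 = 0.650703

0.6507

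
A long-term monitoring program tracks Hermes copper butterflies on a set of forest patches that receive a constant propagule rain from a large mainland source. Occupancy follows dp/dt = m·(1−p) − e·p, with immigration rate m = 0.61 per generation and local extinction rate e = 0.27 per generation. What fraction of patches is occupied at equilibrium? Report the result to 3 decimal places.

0.693

At equilibrium the propagule rain into empty patches balances local extinction: m(1−p*) = e·p*.
p* = m/(m+e) = 0.61/(0.61+0.27) = 0.61/0.8800 = 0.6932.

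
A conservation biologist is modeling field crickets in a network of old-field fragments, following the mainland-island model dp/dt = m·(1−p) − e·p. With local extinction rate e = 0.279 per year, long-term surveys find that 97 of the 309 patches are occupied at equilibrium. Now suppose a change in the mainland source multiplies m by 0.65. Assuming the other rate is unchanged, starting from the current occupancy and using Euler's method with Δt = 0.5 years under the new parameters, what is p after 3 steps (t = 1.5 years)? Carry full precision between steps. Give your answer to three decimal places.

0.276

Observed p* = 97/309 = 0.31392.
Balance m(1−p*) = e·p* gives m = e·p*/(1−p*) = 0.279×0.31392/0.68608 = 0.12766.
Starting from p₀ = 0.31392; update p ← p + (dp/dt)·Δt with the new parameters.
t = 0.5: p = 0.31392 + (-0.01533) = 0.29859
t = 1: p = 0.29859 + (-0.01255) = 0.28604
t = 1.5: p = 0.28604 + (-0.01028) = 0.27575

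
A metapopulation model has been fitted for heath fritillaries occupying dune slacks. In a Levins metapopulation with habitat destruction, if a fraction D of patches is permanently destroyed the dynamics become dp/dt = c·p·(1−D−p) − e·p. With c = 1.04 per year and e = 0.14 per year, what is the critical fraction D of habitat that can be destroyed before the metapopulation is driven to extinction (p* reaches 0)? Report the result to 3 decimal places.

0.865

The nontrivial equilibrium is p* = (1−D) − e/c; extinction occurs when this hits zero.
So D_crit = 1 − e/c = 1 − 0.14/1.04 = 1 − 0.1346 = 0.8654.
Note this equals the original equilibrium occupancy — the Levins extinction-debt result.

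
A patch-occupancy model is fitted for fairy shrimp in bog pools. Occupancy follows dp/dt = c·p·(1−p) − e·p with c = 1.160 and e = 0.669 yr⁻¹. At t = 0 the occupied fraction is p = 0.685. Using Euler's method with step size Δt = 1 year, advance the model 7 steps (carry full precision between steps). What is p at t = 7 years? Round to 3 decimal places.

Update rule: p ← p + [c·p·(1−p) − e·p]·Δt with Δt = 1.
step 1: Δp = -0.20797, p = 0.47703
step 2: Δp = -0.02975, p = 0.44729
step 3: Δp = -0.01246, p = 0.43483
step 4: Δp = -0.00583, p = 0.42900
step 5: Δp = -0.00285, p = 0.42615
step 6: Δp = -0.00142, p = 0.42473
step 7: Δp = -0.00072, p = 0.42401

0.424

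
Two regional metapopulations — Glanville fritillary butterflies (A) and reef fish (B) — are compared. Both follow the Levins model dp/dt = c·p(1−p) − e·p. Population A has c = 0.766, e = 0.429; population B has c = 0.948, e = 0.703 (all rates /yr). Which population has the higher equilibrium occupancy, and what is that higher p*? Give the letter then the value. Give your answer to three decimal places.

A: p*_A = 1 − 0.429/0.766 = 0.4399.
B: p*_B = 1 − 0.703/0.948 = 0.2584.
A is higher at 0.4399.

A, 0.440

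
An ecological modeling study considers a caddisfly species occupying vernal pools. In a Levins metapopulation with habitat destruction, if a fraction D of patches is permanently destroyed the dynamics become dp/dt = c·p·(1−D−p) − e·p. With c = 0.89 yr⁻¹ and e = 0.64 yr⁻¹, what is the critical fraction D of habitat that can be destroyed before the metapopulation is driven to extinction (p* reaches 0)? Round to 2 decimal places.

0.28

The nontrivial equilibrium is p* = (1−D) − e/c; extinction occurs when this hits zero.
So D_crit = 1 − e/c = 1 − 0.64/0.89 = 1 − 0.7191 = 0.2809.
Note this equals the original equilibrium occupancy — the Levins extinction-debt result.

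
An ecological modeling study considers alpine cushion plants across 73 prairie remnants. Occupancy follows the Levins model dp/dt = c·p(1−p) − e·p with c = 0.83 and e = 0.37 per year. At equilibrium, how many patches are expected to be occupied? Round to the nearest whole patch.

p* = 1 − e/c = 1 − 0.37/0.83 = 0.5542.
Expected occupied patches = N × p* = 73 × 0.5542 = 40.46 ≈ 40.

40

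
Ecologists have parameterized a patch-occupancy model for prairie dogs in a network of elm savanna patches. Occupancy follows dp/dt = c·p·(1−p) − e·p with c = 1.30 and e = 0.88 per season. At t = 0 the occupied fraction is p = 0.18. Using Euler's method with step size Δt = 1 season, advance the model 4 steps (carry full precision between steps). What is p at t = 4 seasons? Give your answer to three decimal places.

Update rule: p ← p + [c·p·(1−p) − e·p]·Δt with Δt = 1.
step 1: Δp = +0.03348, p = 0.21348
step 2: Δp = +0.03042, p = 0.24390
step 3: Δp = +0.02511, p = 0.26900
step 4: Δp = +0.01891, p = 0.28791

0.288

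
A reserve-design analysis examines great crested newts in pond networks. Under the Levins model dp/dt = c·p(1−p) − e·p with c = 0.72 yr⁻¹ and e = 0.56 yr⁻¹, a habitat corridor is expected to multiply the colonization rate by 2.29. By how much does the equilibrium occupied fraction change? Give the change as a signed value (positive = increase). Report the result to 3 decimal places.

0.438

Before: p* = 1 − 0.56/0.72 = 0.2222.
After the change, c = 1.6488, e = 0.56, so p* = 1 − 0.56/1.6488 = 0.6604.
Δp* = 0.6604 − 0.2222 = +0.4381.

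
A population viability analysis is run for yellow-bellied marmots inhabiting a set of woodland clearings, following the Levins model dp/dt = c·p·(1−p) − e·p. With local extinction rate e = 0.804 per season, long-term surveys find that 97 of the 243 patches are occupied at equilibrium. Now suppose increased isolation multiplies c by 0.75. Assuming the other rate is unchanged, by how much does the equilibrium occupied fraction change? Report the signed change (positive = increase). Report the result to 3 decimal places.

-0.200

Observed p* = 97/243 = 0.39918.
Balance c(1−p*) = e gives c = e/(1 − 0.39918) = 0.804/0.60082 = 1.33817.
New p* = 1 − e/c = 1 − 0.80400/1.00363 = 0.19891.
Δp* = 0.19891 − 0.39918 = -0.20027.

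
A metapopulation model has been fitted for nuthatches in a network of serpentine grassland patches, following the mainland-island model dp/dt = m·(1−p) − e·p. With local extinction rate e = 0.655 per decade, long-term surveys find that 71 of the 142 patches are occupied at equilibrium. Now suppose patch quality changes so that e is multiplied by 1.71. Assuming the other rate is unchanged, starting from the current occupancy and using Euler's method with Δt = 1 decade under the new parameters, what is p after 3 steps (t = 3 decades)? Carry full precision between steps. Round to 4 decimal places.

Observed p* = 71/142 = 0.50000.
Balance m(1−p*) = e·p* gives m = e·p*/(1−p*) = 0.655×0.50000/0.50000 = 0.65500.
Starting from p₀ = 0.50000; update p ← p + (dp/dt)·Δt with the new parameters.
  1  |  dp/dt·Δt = -0.232525  |  p_1 = 0.267475
  2  |  dp/dt·Δt = +0.180219  |  p_2 = 0.447694
  3  |  dp/dt·Δt = -0.139678  |  p_3 = 0.308015

0.3080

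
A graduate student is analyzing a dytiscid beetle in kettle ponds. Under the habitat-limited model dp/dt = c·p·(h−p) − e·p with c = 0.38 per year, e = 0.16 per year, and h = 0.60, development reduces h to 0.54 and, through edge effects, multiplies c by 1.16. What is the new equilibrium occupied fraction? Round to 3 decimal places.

Before: p* = h − e/c = 0.60 − 0.16/0.38 = 0.60 − 0.4211 = 0.1789.
After: c = 0.4408, e = 0.16, h = 0.54; p* = 0.54 − 0.16/0.4408 = 0.1770.

0.177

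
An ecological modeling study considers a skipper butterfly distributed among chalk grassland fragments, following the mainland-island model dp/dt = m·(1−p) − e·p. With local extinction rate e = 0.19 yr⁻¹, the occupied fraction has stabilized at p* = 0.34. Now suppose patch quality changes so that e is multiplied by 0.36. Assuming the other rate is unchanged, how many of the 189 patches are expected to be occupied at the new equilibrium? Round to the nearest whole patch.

Balance m(1−p*) = e·p* gives m = e·p*/(1−p*) = 0.19×0.34000/0.66000 = 0.09788.
New p* = m/(m+e) = 0.09788/(0.09788+0.06840) = 0.58865.
Expected occupied = 189 × 0.58865 = 111.25 ≈ 111.

111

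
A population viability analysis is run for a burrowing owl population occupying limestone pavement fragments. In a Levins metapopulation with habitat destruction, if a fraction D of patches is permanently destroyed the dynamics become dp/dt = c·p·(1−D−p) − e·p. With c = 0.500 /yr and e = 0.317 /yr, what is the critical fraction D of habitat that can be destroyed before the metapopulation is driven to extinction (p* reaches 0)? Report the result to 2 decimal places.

0.37

The nontrivial equilibrium is p* = (1−D) − e/c; extinction occurs when this hits zero.
So D_crit = 1 − e/c = 1 − 0.317/0.500 = 1 − 0.6340 = 0.3660.
Note this equals the original equilibrium occupancy — the Levins extinction-debt result.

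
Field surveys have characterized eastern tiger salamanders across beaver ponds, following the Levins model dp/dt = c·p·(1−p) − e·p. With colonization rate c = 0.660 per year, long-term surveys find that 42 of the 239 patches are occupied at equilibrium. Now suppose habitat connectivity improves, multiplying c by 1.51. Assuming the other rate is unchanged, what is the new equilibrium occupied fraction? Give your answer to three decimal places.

Observed p* = 42/239 = 0.17573.
Balance c(1−p*) = e gives e = 0.660×(1 − 0.17573) = 0.54402.
New p* = 1 − e/c = 1 − 0.54402/0.99660 = 0.45412.

0.454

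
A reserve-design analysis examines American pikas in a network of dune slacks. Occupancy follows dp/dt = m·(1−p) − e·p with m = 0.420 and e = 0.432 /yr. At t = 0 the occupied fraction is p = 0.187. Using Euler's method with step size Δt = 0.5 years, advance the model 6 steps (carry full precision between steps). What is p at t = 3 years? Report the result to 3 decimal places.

0.482

Update rule: p ← p + [m·(1−p) − e·p]·Δt with Δt = 0.5.
  1  |  dp/dt·Δt = +0.130338  |  p_1 = 0.317338
  2  |  dp/dt·Δt = +0.074814  |  p_2 = 0.392152
  3  |  dp/dt·Δt = +0.042943  |  p_3 = 0.435095
  4  |  dp/dt·Δt = +0.024649  |  p_4 = 0.459745
  5  |  dp/dt·Δt = +0.014149  |  p_5 = 0.473893
  6  |  dp/dt·Δt = +0.008121  |  p_6 = 0.482015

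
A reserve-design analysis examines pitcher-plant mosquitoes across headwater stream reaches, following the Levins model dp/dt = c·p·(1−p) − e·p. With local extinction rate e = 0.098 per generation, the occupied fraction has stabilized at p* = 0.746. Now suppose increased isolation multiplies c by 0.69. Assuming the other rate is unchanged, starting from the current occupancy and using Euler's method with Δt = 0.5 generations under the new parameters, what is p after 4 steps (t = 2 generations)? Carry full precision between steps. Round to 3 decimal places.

Balance c(1−p*) = e gives c = e/(1 − 0.74600) = 0.098/0.25400 = 0.38583.
Starting from p₀ = 0.74600; update p ← p + (dp/dt)·Δt with the new parameters.
  1  |  dp/dt·Δt = -0.011332  |  p_1 = 0.734668
  2  |  dp/dt·Δt = -0.010051  |  p_2 = 0.724617
  3  |  dp/dt·Δt = -0.008944  |  p_3 = 0.715672
  4  |  dp/dt·Δt = -0.007982  |  p_4 = 0.707690

0.708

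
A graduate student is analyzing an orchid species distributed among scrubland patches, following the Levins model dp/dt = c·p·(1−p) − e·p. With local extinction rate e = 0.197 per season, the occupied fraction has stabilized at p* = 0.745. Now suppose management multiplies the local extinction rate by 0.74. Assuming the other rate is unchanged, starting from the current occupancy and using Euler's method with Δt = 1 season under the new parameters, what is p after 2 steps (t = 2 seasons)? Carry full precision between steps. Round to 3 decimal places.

Balance c(1−p*) = e gives c = e/(1 − 0.74500) = 0.197/0.25500 = 0.77255.
Starting from p₀ = 0.74500; update p ← p + (dp/dt)·Δt with the new parameters.
t = 1: p = 0.74500 + (+0.03816) = 0.78316
t = 2: p = 0.78316 + (+0.01703) = 0.80019

0.800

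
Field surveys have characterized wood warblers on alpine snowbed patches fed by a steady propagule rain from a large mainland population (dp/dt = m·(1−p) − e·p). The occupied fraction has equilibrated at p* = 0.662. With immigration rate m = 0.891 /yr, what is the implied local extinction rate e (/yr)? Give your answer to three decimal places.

0.455

At equilibrium m(1−p*) = e·p*, so e = m(1−p*)/p*.
e = 0.891 × 0.3380 / 0.662 = 0.4549.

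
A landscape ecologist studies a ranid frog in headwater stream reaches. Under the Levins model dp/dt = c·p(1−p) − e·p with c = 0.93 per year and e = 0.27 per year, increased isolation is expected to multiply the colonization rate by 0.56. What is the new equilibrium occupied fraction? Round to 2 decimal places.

0.48

Before: p* = 1 − 0.27/0.93 = 0.7097.
After the change, c = 0.5208, e = 0.27, so p* = 1 − 0.27/0.5208 = 0.4816.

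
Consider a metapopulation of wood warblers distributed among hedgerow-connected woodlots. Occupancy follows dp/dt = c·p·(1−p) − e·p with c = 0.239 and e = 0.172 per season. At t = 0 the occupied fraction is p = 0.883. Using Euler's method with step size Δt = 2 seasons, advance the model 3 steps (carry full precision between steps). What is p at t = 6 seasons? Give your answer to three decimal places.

Update rule: p ← p + [c·p·(1−p) − e·p]·Δt with Δt = 2.
step 1: Δp = -0.25437, p = 0.62863
step 2: Δp = -0.10466, p = 0.52397
step 3: Δp = -0.06102, p = 0.46295

0.463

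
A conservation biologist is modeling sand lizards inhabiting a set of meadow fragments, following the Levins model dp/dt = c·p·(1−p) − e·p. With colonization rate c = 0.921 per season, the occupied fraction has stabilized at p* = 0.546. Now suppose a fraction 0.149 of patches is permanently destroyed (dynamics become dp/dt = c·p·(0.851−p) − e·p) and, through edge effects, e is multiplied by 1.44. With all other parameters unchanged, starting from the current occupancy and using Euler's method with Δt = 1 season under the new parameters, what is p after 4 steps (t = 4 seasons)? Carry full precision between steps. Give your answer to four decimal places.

0.2578

Balance c(1−p*) = e gives e = 0.921×(1 − 0.54600) = 0.41813.
Starting from p₀ = 0.54600; update p ← p + (dp/dt)·Δt with the new parameters.
t = 1: p = 0.54600 + (-0.17538) = 0.37062
t = 2: p = 0.37062 + (-0.05918) = 0.31144
t = 3: p = 0.31144 + (-0.03276) = 0.27868
t = 4: p = 0.27868 + (-0.02090) = 0.25778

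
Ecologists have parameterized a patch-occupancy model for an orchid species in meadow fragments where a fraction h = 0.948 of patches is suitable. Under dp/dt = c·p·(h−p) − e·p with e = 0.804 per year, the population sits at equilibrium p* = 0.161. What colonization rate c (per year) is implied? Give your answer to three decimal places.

1.022

At equilibrium c(h−p*) = e, so c = e/(h−p*).
c = 0.804/(0.948 − 0.161) = 0.804/0.7870 = 1.0216.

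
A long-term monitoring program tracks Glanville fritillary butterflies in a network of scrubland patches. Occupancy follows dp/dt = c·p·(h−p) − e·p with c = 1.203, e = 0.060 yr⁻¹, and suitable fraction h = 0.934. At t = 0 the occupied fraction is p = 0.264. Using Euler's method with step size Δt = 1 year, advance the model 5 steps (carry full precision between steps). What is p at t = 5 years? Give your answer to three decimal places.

0.884

Update rule: p ← p + [c·p·(h−p) − e·p]·Δt with Δt = 1.
  1  |  dp/dt·Δt = +0.196947  |  p_1 = 0.460947
  2  |  dp/dt·Δt = +0.234660  |  p_2 = 0.695607
  3  |  dp/dt·Δt = +0.157755  |  p_3 = 0.853361
  4  |  dp/dt·Δt = +0.031581  |  p_4 = 0.884943
  5  |  dp/dt·Δt = -0.000871  |  p_5 = 0.884072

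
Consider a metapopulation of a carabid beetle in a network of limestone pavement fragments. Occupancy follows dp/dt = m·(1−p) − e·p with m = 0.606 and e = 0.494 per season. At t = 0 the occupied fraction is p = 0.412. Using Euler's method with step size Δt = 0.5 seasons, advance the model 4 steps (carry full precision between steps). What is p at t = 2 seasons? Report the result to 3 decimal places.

Update rule: p ← p + [m·(1−p) − e·p]·Δt with Δt = 0.5.
step 1: Δp = +0.07640, p = 0.48840
step 2: Δp = +0.03438, p = 0.52278
step 3: Δp = +0.01547, p = 0.53825
step 4: Δp = +0.00696, p = 0.54521

0.545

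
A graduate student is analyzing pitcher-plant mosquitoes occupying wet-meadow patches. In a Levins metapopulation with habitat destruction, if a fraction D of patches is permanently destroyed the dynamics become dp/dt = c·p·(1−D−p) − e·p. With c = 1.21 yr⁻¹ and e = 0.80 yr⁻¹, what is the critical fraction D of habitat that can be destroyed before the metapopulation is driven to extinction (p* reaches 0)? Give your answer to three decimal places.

0.339

The nontrivial equilibrium is p* = (1−D) − e/c; extinction occurs when this hits zero.
So D_crit = 1 − e/c = 1 − 0.80/1.21 = 1 − 0.6612 = 0.3388.
This equals the undisturbed p*, a classic result of Lande's extension.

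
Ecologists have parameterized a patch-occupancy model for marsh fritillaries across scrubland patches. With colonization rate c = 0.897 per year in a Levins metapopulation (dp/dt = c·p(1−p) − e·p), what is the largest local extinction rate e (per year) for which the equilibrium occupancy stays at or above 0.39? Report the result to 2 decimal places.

1 − e/c ≥ 0.39 ⇒ e ≤ c(1 − 0.39) = 0.897 × 0.6100.
e_max = 0.5472.

0.55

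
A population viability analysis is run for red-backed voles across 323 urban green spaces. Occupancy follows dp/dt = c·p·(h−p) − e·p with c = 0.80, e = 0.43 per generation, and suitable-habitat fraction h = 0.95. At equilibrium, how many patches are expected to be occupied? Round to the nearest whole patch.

133

p* = h − e/c = 0.95 − 0.5375 = 0.4125.
Expected occupied patches = N × p* = 323 × 0.4125 = 133.24 ≈ 133.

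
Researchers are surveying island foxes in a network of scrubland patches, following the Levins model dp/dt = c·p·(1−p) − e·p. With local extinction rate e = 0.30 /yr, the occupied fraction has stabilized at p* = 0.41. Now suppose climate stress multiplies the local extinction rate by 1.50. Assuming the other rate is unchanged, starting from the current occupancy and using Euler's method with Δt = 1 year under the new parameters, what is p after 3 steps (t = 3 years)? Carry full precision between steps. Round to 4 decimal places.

0.2771

Balance c(1−p*) = e gives c = e/(1 − 0.41000) = 0.30/0.59000 = 0.50847.
Starting from p₀ = 0.41000; update p ← p + (dp/dt)·Δt with the new parameters.
p: 0.41000 → 0.34850  (Δp = -0.06150)
p: 0.34850 → 0.30712  (Δp = -0.04138)
p: 0.30712 → 0.27712  (Δp = -0.03000)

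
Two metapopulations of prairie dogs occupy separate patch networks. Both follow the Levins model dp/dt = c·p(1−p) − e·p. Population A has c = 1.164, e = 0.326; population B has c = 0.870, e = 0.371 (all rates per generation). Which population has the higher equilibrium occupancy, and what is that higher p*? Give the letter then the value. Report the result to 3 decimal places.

A: p*_A = 1 − 0.326/1.164 = 0.7199.
B: p*_B = 1 − 0.371/0.870 = 0.5736.
A is higher at 0.7199.

A, 0.720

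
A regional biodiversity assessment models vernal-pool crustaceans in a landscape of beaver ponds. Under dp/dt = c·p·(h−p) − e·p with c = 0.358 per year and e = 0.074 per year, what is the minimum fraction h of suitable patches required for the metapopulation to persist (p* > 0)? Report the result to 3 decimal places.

0.207

p* = h − e/c is positive only when h > e/c.
h_min = e/c = 0.074/0.358 = 0.2067.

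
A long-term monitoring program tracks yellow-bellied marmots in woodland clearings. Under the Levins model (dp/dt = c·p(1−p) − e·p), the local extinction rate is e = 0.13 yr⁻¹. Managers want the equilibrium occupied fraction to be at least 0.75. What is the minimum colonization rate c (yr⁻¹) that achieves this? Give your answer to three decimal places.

0.520

p* = 1 − e/c ≥ 0.75 requires e/c ≤ 0.2500, i.e. c ≥ e/0.2500.
c_min = 0.13/0.2500 = 0.5200.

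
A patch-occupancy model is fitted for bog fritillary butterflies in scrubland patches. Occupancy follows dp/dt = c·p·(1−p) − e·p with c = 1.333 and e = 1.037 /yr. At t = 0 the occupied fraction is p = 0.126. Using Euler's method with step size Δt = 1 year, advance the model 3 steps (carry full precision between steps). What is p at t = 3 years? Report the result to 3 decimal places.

0.171

Update rule: p ← p + [c·p·(1−p) − e·p]·Δt with Δt = 1.
p: 0.12600 → 0.14213  (Δp = +0.01613)
p: 0.14213 → 0.15728  (Δp = +0.01514)
p: 0.15728 → 0.17086  (Δp = +0.01358)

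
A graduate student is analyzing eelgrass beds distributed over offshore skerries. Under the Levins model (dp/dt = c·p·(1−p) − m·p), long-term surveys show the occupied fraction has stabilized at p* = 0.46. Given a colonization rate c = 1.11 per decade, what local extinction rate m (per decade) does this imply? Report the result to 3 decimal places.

0.599

At equilibrium c(1−p*) = m.
m = 1.11 × (1 − 0.46) = 1.11 × 0.5400 = 0.5994.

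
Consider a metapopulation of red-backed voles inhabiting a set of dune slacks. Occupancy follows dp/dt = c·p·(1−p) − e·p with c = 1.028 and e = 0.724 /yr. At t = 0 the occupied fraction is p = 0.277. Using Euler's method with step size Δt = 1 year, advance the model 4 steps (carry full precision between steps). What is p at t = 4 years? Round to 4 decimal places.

0.2910

Update rule: p ← p + [c·p·(1−p) − e·p]·Δt with Δt = 1.
p: 0.27700 → 0.28233  (Δp = +0.00533)
p: 0.28233 → 0.28622  (Δp = +0.00389)
p: 0.28622 → 0.28901  (Δp = +0.00280)
p: 0.28901 → 0.29101  (Δp = +0.00199)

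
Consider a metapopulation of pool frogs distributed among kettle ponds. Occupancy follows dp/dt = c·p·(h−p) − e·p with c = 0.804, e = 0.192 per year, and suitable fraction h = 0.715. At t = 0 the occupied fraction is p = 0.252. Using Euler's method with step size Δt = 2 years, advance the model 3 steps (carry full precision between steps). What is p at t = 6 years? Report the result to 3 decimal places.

Update rule: p ← p + [c·p·(h−p) − e·p]·Δt with Δt = 2.
step 1: Δp = +0.09085, p = 0.34285
step 2: Δp = +0.07351, p = 0.41636
step 3: Δp = +0.04006, p = 0.45642

0.456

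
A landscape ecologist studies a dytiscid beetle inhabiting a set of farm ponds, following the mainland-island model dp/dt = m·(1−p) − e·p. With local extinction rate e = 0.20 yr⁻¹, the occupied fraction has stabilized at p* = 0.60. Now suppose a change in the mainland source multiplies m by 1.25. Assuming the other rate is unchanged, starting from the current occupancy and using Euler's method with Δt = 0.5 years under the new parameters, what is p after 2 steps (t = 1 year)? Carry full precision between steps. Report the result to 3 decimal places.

0.626

Balance m(1−p*) = e·p* gives m = e·p*/(1−p*) = 0.20×0.60000/0.40000 = 0.30000.
Starting from p₀ = 0.60000; update p ← p + (dp/dt)·Δt with the new parameters.
p: 0.60000 → 0.61500  (Δp = +0.01500)
p: 0.61500 → 0.62569  (Δp = +0.01069)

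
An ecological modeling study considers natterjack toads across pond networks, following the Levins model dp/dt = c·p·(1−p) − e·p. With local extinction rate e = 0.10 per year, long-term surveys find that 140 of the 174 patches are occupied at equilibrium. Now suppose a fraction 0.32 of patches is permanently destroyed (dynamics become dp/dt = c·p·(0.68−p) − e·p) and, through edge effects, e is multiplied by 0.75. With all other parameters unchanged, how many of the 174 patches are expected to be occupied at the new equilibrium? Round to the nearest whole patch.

93

Observed p* = 140/174 = 0.80460.
Balance c(1−p*) = e gives c = e/(1 − 0.80460) = 0.10/0.19540 = 0.51177.
New p* = 0.68 − e/c = 0.68 − 0.07500/0.51177 = 0.53345.
Expected occupied = 174 × 0.53345 = 92.82 ≈ 93.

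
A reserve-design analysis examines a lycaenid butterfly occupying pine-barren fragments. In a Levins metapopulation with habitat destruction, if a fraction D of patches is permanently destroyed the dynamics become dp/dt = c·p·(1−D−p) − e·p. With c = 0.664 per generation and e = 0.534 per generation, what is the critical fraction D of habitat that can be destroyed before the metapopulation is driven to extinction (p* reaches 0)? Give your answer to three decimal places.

The nontrivial equilibrium is p* = (1−D) − e/c; extinction occurs when this hits zero.
So D_crit = 1 − e/c = 1 − 0.534/0.664 = 1 − 0.8042 = 0.1958.
Note this equals the original equilibrium occupancy — the Levins extinction-debt result.

0.196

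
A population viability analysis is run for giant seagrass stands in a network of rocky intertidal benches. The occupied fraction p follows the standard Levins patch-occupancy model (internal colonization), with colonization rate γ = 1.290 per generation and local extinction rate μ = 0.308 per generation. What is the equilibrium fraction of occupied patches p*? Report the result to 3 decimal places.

Setting dp/dt = 0 and dividing through by p* gives γ·(1−p*) = μ.
So p* = 1 − μ/γ = 1 − 0.308/1.290 = 1 − 0.2388 = 0.7612.

0.761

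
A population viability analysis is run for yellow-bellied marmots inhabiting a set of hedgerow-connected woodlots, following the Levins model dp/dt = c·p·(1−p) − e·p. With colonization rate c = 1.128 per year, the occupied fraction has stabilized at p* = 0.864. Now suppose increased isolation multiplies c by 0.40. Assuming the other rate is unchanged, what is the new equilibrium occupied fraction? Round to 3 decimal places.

Balance c(1−p*) = e gives e = 1.128×(1 − 0.86400) = 0.15341.
New p* = 1 − e/c = 1 − 0.15341/0.45120 = 0.66000.

0.660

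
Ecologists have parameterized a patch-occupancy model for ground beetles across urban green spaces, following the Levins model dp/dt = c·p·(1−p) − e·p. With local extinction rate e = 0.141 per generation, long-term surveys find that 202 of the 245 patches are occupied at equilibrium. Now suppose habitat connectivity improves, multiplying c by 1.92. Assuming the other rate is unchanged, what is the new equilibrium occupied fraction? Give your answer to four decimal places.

0.9086

Observed p* = 202/245 = 0.82449.
Balance c(1−p*) = e gives c = e/(1 − 0.82449) = 0.141/0.17551 = 0.80337.
New p* = 1 − e/c = 1 − 0.14100/1.54247 = 0.90859.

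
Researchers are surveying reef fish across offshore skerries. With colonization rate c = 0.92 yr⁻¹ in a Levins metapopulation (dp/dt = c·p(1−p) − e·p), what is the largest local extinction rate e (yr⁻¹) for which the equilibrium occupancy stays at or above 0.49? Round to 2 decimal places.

0.47

1 − e/c ≥ 0.49 ⇒ e ≤ c(1 − 0.49) = 0.92 × 0.5100.
e_max = 0.4692.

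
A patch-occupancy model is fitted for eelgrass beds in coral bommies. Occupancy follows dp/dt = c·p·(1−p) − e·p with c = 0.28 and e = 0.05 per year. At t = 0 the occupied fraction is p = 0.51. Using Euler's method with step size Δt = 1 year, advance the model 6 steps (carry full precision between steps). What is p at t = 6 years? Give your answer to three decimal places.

Update rule: p ← p + [c·p·(1−p) − e·p]·Δt with Δt = 1.
step 1: Δp = +0.04447, p = 0.55447
step 2: Δp = +0.04145, p = 0.59592
step 3: Δp = +0.03763, p = 0.63355
step 4: Δp = +0.03333, p = 0.66687
step 5: Δp = +0.02886, p = 0.69573
step 6: Δp = +0.02449, p = 0.72022

0.720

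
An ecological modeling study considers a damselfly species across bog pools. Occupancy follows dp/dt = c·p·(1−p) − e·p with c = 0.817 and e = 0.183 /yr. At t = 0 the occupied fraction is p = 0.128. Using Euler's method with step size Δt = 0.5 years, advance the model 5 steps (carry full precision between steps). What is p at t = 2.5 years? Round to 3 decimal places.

0.362

Update rule: p ← p + [c·p·(1−p) − e·p]·Δt with Δt = 0.5.
p: 0.12800 → 0.16188  (Δp = +0.03388)
p: 0.16188 → 0.20249  (Δp = +0.04061)
p: 0.20249 → 0.24994  (Δp = +0.04744)
p: 0.24994 → 0.30365  (Δp = +0.05371)
p: 0.30365 → 0.36224  (Δp = +0.05859)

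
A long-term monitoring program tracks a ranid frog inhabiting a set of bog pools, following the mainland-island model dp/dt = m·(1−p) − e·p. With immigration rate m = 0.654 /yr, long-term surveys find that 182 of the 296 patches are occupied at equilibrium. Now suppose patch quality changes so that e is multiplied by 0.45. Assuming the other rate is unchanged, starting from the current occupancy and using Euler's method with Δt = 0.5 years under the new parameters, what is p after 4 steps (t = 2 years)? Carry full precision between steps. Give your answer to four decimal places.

0.7613

Observed p* = 182/296 = 0.61486.
Balance m(1−p*) = e·p* gives e = m(1−p*)/p* = 0.654×0.38514/0.61486 = 0.40965.
Starting from p₀ = 0.61486; update p ← p + (dp/dt)·Δt with the new parameters.
step 1: Δp = +0.06927, p = 0.68413
step 2: Δp = +0.04023, p = 0.72436
step 3: Δp = +0.02337, p = 0.74773
step 4: Δp = +0.01357, p = 0.76130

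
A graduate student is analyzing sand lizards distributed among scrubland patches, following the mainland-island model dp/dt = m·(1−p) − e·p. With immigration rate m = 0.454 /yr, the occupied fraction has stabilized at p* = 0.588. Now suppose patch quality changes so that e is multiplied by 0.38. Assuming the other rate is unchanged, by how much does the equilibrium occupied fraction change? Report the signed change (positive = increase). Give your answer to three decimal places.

0.202

Balance m(1−p*) = e·p* gives e = m(1−p*)/p* = 0.454×0.41200/0.58800 = 0.31811.
New p* = m/(m+e) = 0.45400/(0.45400+0.12088) = 0.78973.
Δp* = 0.78973 − 0.58800 = +0.20173.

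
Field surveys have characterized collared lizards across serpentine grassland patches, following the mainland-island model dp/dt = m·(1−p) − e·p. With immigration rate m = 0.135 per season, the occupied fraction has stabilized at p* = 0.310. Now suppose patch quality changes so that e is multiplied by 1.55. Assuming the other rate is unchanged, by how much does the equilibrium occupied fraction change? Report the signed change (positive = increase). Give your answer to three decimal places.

-0.085

Balance m(1−p*) = e·p* gives e = m(1−p*)/p* = 0.135×0.69000/0.31000 = 0.30048.
New p* = m/(m+e) = 0.13500/(0.13500+0.46574) = 0.22472.
Δp* = 0.22472 − 0.31000 = -0.08528.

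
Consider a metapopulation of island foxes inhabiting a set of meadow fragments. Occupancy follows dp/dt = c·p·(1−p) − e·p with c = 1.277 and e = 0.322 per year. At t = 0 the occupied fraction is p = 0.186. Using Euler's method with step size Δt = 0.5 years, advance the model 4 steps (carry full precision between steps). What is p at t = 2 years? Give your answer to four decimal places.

Update rule: p ← p + [c·p·(1−p) − e·p]·Δt with Δt = 0.5.
  1  |  dp/dt·Δt = +0.066725  |  p_1 = 0.252725
  2  |  dp/dt·Δt = +0.079895  |  p_2 = 0.332621
  3  |  dp/dt·Δt = +0.088185  |  p_3 = 0.420806
  4  |  dp/dt·Δt = +0.087871  |  p_4 = 0.508677

0.5087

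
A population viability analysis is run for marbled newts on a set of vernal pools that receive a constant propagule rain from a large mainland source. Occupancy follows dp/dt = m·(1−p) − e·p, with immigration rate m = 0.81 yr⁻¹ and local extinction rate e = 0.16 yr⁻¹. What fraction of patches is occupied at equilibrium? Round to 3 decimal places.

Setting dp/dt = 0: m − m·p* = e·p*, so m = (m+e)·p*.
p* = m/(m+e) = 0.81/(0.81+0.16) = 0.81/0.9700 = 0.8351.

0.835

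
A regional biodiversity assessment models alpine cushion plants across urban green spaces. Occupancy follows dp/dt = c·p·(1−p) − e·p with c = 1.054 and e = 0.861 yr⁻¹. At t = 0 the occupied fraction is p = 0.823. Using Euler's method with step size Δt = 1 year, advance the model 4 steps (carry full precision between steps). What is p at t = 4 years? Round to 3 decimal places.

0.217

Update rule: p ← p + [c·p·(1−p) − e·p]·Δt with Δt = 1.
step 1: Δp = -0.55507, p = 0.26793
step 2: Δp = -0.02395, p = 0.24398
step 3: Δp = -0.01565, p = 0.22833
step 4: Δp = -0.01088, p = 0.21745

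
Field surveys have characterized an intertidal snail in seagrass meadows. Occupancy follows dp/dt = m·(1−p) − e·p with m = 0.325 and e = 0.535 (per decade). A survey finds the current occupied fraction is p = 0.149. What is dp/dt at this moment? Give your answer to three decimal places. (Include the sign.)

Colonization term: m·(1−p) = 0.325×0.8510 = 0.27658.
Extinction term: e·p = 0.07972.
dp/dt = 0.27658 − 0.07972 = 0.19686.

0.197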